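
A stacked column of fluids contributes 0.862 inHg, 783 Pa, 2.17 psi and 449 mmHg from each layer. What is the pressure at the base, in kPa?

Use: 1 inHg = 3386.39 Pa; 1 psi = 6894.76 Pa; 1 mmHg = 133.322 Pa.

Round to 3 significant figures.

78.5 kPa

0.862 inHg × 3386.39 = 2919.07 Pa
783 Pa (already Pa)
2.17 psi × 6894.76 = 14961.6 Pa
449 mmHg × 133.322 = 59861.6 Pa
Sum: 2919.07 + 783 + 14961.6 + 59861.6 = 78525.3 Pa
In kPa: 78525.3 / 1000 = 78.5253 kPa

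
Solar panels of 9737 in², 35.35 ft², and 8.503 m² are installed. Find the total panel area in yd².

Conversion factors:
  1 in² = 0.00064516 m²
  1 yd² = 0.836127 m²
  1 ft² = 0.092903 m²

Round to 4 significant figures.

9737 in² × 0.00064516 → 6.28192 m²
35.35 ft² × 0.092903 → 3.28412 m²
8.503 m² (already m²)
Sum: 6.28192 + 3.28412 + 8.503 = 18.069 m²
In yd²: 18.069 / 0.836127 = 21.6104 yd²

21.61 yd²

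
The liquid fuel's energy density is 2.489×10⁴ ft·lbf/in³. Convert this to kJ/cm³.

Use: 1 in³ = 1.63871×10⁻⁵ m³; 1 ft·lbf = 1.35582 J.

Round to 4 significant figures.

2.059 kJ/cm³

2.489×10⁴ ft·lbf/in³ × 1.35582 J/ft·lbf ÷ 1.63871×10⁻⁵ m³/in³ = 2.05932×10⁹ J/m³
2.05932×10⁹ J/m³ ÷ 1000 J/kJ × 10⁻⁶ m³/cm³ = 2.05932 kJ/cm³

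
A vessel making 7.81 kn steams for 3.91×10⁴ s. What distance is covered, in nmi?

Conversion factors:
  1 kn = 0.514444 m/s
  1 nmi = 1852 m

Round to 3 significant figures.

84.8 nmi

7.81 kn × 0.514444 → 4.01781 m/s
d = v × t = 4.01781 m/s × 39100 s = 157096 m
157096 m ÷ (1852 m/nmi) = 84.8251 nmi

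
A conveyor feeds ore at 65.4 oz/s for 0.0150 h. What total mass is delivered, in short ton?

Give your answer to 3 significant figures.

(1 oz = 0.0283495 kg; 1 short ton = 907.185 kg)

65.4 oz/s → 1.85406 kg/s
0.0150 h → 54 s
m = ṁ × t = 1.85406 × 54 = 100.119 kg
In short ton: 100.119 / 907.185 = 0.110362 short ton

0.110 short ton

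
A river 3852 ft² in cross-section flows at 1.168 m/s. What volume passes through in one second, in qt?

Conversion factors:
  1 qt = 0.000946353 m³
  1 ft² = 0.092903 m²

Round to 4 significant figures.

4.417×10⁵ qt

3852 ft² × 0.092903 = 357.862 m²
V = v × A × t = 1.168 m/s × 357.862 m² × 1 s = 417.983 m³
417.983 m³ ÷ (0.000946353 m³/qt) = 441678 qt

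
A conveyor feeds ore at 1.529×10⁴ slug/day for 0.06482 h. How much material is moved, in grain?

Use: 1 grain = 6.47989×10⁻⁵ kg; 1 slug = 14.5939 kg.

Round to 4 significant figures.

9.301×10⁶ grain

1.529×10⁴ slug/day → 2.58265 kg/s
0.06482 h → 233.352 s
m = ṁ × t = 2.58265 × 233.352 = 602.667 kg
In grain: 602.667 / 6.47989×10⁻⁵ = 9.30057×10⁶ grain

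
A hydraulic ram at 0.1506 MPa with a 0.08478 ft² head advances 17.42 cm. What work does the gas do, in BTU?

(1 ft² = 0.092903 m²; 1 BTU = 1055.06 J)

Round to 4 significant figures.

0.1506 MPa → 150600 Pa
0.08478 ft² → 0.00787632 m²
F = P × A = 150600 × 0.00787632 = 1186.17 N
17.42 cm → 0.1742 m
W = F × d = 1186.17 × 0.1742 = 206.631 J
In BTU: 206.631 / 1055.06 = 0.195848 BTU

0.1958 BTU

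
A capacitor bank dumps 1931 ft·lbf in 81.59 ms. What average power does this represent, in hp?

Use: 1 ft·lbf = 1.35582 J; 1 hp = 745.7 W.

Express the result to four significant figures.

43.03 hp

1931 ft·lbf × 1.35582 = 2618.09 J
81.59 ms × 0.001 = 0.08159 s
P = E / t = 2618.09 J / 0.08159 s = 32088.4 W
32088.4 W ÷ (745.7 W/hp) = 43.0312 hp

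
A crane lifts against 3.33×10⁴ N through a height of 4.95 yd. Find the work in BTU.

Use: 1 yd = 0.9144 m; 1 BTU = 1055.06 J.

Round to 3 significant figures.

4.95 yd × 0.9144 → 4.52628 m
W = F × d = 33300 N × 4.52628 m = 150725 J
150725 J ÷ (1055.06 J/BTU) = 142.859 BTU

143 BTU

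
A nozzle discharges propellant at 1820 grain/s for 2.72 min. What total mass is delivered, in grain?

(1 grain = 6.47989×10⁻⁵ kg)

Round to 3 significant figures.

2.97×10⁵ grain

1820 grain/s → 0.117934 kg/s
2.72 min → 163.2 s
m = ṁ × t = 0.117934 × 163.2 = 19.2468 kg
In grain: 19.2468 / 6.47989×10⁻⁵ = 297024 grain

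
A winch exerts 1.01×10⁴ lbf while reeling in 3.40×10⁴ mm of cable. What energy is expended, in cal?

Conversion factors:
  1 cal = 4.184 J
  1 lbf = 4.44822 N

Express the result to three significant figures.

3.65×10⁵ cal

1.01×10⁴ lbf × 4.44822 → 44927 N
3.40×10⁴ mm × 0.001 → 34 m
W = F × d = 44927 N × 34 m = 1.52752×10⁶ J
1.52752×10⁶ J ÷ (4.184 J/cal) = 365086 cal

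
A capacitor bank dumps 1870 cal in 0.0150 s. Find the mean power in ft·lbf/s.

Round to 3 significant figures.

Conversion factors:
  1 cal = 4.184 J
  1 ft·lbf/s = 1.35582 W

1870 cal × 4.184 → 7824.08 J
P = E / t = 7824.08 J / 0.015 s = 521605 W
521605 W ÷ (1.35582 W/ft·lbf/s) = 384716 ft·lbf/s

3.85×10⁵ ft·lbf/s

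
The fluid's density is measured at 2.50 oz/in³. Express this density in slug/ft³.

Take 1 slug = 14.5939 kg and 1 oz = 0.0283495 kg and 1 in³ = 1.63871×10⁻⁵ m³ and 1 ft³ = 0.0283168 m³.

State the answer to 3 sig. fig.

2.50 oz/in³ × 0.0283495 kg/oz ÷ 1.63871×10⁻⁵ m³/in³ = 4324.97 kg/m³
4324.97 kg/m³ ÷ 14.5939 kg/slug × 0.0283168 m³/ft³ = 8.39182 slug/ft³

8.39 slug/ft³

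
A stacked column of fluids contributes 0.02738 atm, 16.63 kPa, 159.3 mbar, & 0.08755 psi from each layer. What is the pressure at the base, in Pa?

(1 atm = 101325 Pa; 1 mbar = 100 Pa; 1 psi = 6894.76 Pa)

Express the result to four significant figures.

0.02738 atm × 101325 = 2774.28 Pa
16.63 kPa × 1000 = 16630 Pa
159.3 mbar × 100 = 15930 Pa
0.08755 psi × 6894.76 = 603.636 Pa
Combined: 2774.28 + 16630 + 15930 + 603.636 = 35937.9 Pa

3.594×10⁴ Pa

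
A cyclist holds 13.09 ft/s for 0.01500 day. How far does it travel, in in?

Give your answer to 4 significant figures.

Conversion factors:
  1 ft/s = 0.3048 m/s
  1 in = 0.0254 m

13.09 ft/s × 0.3048 → 3.98983 m/s
0.01500 day × 86400 → 1296 s
d = v × t = 3.98983 m/s × 1296 s = 5170.82 m
5170.82 m ÷ (0.0254 m/in) = 203576 in

2.036×10⁵ in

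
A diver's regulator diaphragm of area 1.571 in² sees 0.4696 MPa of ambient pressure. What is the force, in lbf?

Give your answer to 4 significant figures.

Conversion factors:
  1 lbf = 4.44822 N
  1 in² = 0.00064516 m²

0.4696 MPa × 1000000 → 469600 Pa
1.571 in² × 0.00064516 → 0.00101355 m²
F = P × A = 469600 Pa × 0.00101355 m² = 475.963 N
475.963 N ÷ (4.44822 N/lbf) = 107.001 lbf

107.0 lbf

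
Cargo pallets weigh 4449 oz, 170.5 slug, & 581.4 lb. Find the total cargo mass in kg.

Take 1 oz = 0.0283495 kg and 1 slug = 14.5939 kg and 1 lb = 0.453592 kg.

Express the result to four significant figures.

4449 oz × 0.0283495 → 126.127 kg
170.5 slug × 14.5939 → 2488.26 kg
581.4 lb × 0.453592 → 263.718 kg
Total: 126.127 + 2488.26 + 263.718 = 2878.1 kg

2878 kg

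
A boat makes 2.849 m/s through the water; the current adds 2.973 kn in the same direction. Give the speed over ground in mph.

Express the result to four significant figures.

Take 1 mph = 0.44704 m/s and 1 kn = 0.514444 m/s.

9.794 mph

2.849 m/s (already m/s)
2.973 kn × 0.514444 → 1.52944 m/s
Total: 2.849 + 1.52944 = 4.37844 m/s
In mph: 4.37844 / 0.44704 = 9.79429 mph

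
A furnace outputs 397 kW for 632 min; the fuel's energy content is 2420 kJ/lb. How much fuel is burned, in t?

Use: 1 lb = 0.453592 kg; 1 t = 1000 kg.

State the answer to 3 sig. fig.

2.82 t

397 kW → 397000 W
632 min → 37920 s
E = P × t = 397000 × 37920 = 1.50542×10¹⁰ J
2420 kJ/lb → 5.33519×10⁶ J/kg
m = E / e_s = 1.50542×10¹⁰ / 5.33519×10⁶ = 2821.68 kg
In t: 2821.68 / 1000 = 2.82168 t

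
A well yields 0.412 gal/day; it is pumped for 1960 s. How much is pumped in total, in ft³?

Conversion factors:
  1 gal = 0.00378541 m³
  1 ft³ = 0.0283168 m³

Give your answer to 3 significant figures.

0.00125 ft³

0.412 gal/day → 1.80508×10⁻⁸ m³/s
V = Q × t = 1.80508×10⁻⁸ × 1960 = 3.53796×10⁻⁵ m³
In ft³: 3.53796×10⁻⁵ / 0.0283168 = 0.00124942 ft³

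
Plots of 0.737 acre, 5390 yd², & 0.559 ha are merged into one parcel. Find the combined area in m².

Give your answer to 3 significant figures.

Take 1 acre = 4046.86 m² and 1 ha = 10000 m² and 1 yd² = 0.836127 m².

0.737 acre × 4046.86 → 2982.54 m²
5390 yd² × 0.836127 → 4506.72 m²
0.559 ha × 10000 → 5590 m²
Combined: 2982.54 + 4506.72 + 5590 = 13079.3 m²

1.31×10⁴ m²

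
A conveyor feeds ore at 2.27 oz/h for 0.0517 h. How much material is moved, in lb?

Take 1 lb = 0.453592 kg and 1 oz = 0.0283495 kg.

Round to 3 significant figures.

0.00733 lb

2.27 oz/h → 1.78759×10⁻⁵ kg/s
0.0517 h → 186.12 s
m = ṁ × t = 1.78759×10⁻⁵ × 186.12 = 0.00332706 kg
In lb: 0.00332706 / 0.453592 = 0.00733492 lb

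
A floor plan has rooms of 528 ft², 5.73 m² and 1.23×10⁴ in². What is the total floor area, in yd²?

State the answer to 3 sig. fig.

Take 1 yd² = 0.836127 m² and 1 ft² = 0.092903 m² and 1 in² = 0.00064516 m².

75.0 yd²

528 ft² × 0.092903 → 49.0528 m²
5.73 m² (already m²)
1.23×10⁴ in² × 0.00064516 → 7.93547 m²
Sum: 49.0528 + 5.73 + 7.93547 = 62.7183 m²
In yd²: 62.7183 / 0.836127 = 75.0105 yd²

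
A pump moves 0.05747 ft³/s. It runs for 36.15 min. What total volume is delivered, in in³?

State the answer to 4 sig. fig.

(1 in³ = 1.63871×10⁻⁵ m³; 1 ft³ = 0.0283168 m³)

0.05747 ft³/s → 0.00162737 m³/s
36.15 min → 2169 s
V = Q × t = 0.00162737 × 2169 = 3.52977 m³
In in³: 3.52977 / 1.63871×10⁻⁵ = 215399 in³

2.154×10⁵ in³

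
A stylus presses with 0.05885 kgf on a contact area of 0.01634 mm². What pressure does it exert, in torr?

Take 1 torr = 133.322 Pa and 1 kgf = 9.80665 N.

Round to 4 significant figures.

2.649×10⁵ torr

0.05885 kgf × 9.80665 = 0.577121 N
0.01634 mm² × 10⁻⁶ = 1.634×10⁻⁸ m²
P = F / A = 0.577121 N / 1.634×10⁻⁸ m² = 3.53195×10⁷ Pa
3.53195×10⁷ Pa ÷ (133.322 Pa/torr) = 264919 torr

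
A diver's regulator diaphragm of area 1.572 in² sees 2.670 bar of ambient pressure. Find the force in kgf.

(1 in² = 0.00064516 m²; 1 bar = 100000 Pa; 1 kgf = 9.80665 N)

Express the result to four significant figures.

27.61 kgf

2.670 bar × 100000 → 267000 Pa
1.572 in² × 0.00064516 → 0.00101419 m²
F = P × A = 267000 Pa × 0.00101419 m² = 270.789 N
270.789 N ÷ (9.80665 N/kgf) = 27.6128 kgf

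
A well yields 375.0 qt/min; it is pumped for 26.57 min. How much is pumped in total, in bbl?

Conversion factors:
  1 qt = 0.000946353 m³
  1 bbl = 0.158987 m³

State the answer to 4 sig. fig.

59.31 bbl

375.0 qt/min → 0.00591471 m³/s
26.57 min → 1594.2 s
V = Q × t = 0.00591471 × 1594.2 = 9.42923 m³
In bbl: 9.42923 / 0.158987 = 59.3082 bbl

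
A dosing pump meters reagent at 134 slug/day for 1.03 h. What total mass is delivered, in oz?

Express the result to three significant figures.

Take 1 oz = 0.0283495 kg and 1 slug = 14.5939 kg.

134 slug/day → 0.0226341 kg/s
1.03 h → 3708 s
m = ṁ × t = 0.0226341 × 3708 = 83.9272 kg
In oz: 83.9272 / 0.0283495 = 2960.45 oz

2960 oz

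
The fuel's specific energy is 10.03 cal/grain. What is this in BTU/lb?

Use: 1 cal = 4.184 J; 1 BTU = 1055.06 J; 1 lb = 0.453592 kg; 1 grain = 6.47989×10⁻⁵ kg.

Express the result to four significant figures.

10.03 cal/grain × 4.184 J/cal ÷ 6.47989×10⁻⁵ kg/grain = 647627 J/kg
647627 J/kg ÷ 1055.06 J/BTU × 0.453592 kg/lb = 278.428 BTU/lb

278.4 BTU/lb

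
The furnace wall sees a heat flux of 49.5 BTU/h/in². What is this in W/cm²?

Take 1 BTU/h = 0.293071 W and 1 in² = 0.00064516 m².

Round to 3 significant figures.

49.5 BTU/h/in² × 0.293071 W/BTU/h ÷ 0.00064516 m²/in² = 22485.9 W/m²
22485.9 W/m² × 0.0001 m²/cm² = 2.24859 W/cm²

2.25 W/cm²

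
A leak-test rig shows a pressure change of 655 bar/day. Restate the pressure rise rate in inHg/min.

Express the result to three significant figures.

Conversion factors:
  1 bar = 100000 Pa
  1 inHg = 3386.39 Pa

13.4 inHg/min

655 bar/day × 100000 Pa/bar ÷ 86400 s/day = 758.102 Pa/s
758.102 Pa/s ÷ 3386.39 Pa/inHg × 60 s/min = 13.432 inHg/min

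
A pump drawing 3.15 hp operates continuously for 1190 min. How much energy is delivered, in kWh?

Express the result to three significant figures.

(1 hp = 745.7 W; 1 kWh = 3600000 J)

3.15 hp × 745.7 → 2348.96 W
1190 min × 60 → 71400 s
E = P × t = 2348.96 W × 71400 s = 1.67716×10⁸ J
1.67716×10⁸ J ÷ (3600000 J/kWh) = 46.5878 kWh

46.6 kWh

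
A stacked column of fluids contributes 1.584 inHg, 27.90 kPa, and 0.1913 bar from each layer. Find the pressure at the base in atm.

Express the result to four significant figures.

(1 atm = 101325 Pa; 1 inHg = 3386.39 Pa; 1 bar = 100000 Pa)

0.5171 atm

1.584 inHg × 3386.39 → 5364.04 Pa
27.90 kPa × 1000 → 27900 Pa
0.1913 bar × 100000 → 19130 Pa
Total: 5364.04 + 27900 + 19130 = 52394 Pa
In atm: 52394 / 101325 = 0.517089 atm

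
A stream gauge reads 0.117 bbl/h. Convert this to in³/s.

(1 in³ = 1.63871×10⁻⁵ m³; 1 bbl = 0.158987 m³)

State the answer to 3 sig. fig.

0.117 bbl/h × 0.158987 m³/bbl ÷ 3600 s/h = 5.16708×10⁻⁶ m³/s
5.16708×10⁻⁶ m³/s ÷ 1.63871×10⁻⁵ m³/in³ = 0.315314 in³/s

0.315 in³/s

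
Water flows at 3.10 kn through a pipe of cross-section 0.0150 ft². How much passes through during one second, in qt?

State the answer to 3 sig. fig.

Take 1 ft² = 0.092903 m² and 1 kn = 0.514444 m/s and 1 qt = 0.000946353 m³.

3.10 kn × 0.514444 = 1.59478 m/s
0.0150 ft² × 0.092903 = 0.00139354 m²
V = v × A × t = 1.59478 m/s × 0.00139354 m² × 1 s = 0.00222239 m³
0.00222239 m³ ÷ (0.000946353 m³/qt) = 2.34837 qt

2.35 qt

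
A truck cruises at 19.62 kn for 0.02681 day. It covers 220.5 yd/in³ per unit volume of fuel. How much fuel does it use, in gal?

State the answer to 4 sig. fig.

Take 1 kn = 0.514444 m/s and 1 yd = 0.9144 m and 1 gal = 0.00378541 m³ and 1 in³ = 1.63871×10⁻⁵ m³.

19.62 kn → 10.0934 m/s
0.02681 day → 2316.38 s
d = v × t = 10.0934 × 2316.38 = 23380.1 m
220.5 yd/in³ → 1.23039×10⁷ m/m³
V = d / (distance per unit fuel) = 23380.1 / 1.23039×10⁷ = 0.00190022 m³
In gal: 0.00190022 / 0.00378541 = 0.501985 gal

0.5020 gal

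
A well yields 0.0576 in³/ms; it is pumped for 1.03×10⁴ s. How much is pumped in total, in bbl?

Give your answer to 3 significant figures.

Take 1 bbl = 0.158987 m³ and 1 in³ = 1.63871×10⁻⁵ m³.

61.2 bbl

0.0576 in³/ms → 9.43897×10⁻⁴ m³/s
V = Q × t = 9.43897×10⁻⁴ × 10300 = 9.72214 m³
In bbl: 9.72214 / 0.158987 = 61.1505 bbl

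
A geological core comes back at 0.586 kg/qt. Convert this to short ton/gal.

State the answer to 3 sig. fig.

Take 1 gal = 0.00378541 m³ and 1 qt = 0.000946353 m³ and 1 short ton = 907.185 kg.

0.586 kg/qt ÷ 0.000946353 m³/qt = 619.219 kg/m³
619.219 kg/m³ ÷ 907.185 kg/short ton × 0.00378541 m³/gal = 0.00258381 short ton/gal

0.00258 short ton/gal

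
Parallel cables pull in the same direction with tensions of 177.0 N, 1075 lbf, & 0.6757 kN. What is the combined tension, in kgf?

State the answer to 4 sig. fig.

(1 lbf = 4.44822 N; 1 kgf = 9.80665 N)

574.6 kgf

177.0 N (already N)
1075 lbf × 4.44822 = 4781.84 N
0.6757 kN × 1000 = 675.7 N
Total: 177 + 4781.84 + 675.7 = 5634.54 N
In kgf: 5634.54 / 9.80665 = 574.563 kgf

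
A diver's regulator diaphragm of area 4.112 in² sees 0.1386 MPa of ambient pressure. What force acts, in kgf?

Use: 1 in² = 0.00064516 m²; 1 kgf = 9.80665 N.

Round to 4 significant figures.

37.49 kgf

0.1386 MPa × 1000000 = 138600 Pa
4.112 in² × 0.00064516 = 0.0026529 m²
F = P × A = 138600 Pa × 0.0026529 m² = 367.692 N
367.692 N ÷ (9.80665 N/kgf) = 37.4941 kgf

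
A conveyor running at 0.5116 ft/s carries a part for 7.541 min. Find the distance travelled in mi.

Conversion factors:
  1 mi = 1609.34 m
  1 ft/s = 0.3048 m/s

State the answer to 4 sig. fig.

0.04384 mi

0.5116 ft/s × 0.3048 = 0.155936 m/s
7.541 min × 60 = 452.46 s
d = v × t = 0.155936 m/s × 452.46 s = 70.5548 m
70.5548 m ÷ (1609.34 m/mi) = 0.0438408 mi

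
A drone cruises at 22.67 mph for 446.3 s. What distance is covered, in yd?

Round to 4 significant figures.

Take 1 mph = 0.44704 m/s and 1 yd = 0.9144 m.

4946 yd

22.67 mph × 0.44704 → 10.1344 m/s
d = v × t = 10.1344 m/s × 446.3 s = 4522.98 m
4522.98 m ÷ (0.9144 m/yd) = 4946.39 yd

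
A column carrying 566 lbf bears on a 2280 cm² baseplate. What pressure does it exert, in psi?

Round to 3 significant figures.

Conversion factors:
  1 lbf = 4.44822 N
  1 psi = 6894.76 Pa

1.60 psi

566 lbf × 4.44822 → 2517.69 N
2280 cm² × 0.0001 → 0.228 m²
P = F / A = 2517.69 N / 0.228 m² = 11042.5 Pa
11042.5 Pa ÷ (6894.76 Pa/psi) = 1.60158 psi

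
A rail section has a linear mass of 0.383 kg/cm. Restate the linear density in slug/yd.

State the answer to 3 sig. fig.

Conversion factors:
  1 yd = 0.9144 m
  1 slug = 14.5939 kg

0.383 kg/cm ÷ 0.01 m/cm = 38.3 kg/m
38.3 kg/m ÷ 14.5939 kg/slug × 0.9144 m/yd = 2.39974 slug/yd

2.40 slug/yd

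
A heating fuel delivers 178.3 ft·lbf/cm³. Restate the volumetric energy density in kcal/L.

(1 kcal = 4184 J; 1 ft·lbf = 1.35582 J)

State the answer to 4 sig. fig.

57.78 kcal/L

178.3 ft·lbf/cm³ × 1.35582 J/ft·lbf ÷ 10⁻⁶ m³/cm³ = 2.41743×10⁸ J/m³
2.41743×10⁸ J/m³ ÷ 4184 J/kcal × 0.001 m³/L = 57.778 kcal/L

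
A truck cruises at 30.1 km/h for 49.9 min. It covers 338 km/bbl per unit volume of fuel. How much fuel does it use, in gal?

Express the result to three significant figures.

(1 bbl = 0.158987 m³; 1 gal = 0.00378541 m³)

3.11 gal

30.1 km/h → 8.36111 m/s
49.9 min → 2994 s
d = v × t = 8.36111 × 2994 = 25033.2 m
338 km/bbl → 2.12596×10⁶ m/m³
V = d / (distance per unit fuel) = 25033.2 / 2.12596×10⁶ = 0.011775 m³
In gal: 0.011775 / 0.00378541 = 3.11063 gal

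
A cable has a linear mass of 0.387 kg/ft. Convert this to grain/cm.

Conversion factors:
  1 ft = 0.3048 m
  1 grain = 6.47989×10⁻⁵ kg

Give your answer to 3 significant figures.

0.387 kg/ft ÷ 0.3048 m/ft = 1.26969 kg/m
1.26969 kg/m ÷ 6.47989×10⁻⁵ kg/grain × 0.01 m/cm = 195.943 grain/cm

196 grain/cm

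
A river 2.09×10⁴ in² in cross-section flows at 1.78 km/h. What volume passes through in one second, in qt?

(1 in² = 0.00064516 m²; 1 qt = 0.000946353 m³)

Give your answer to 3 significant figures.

7040 qt

1.78 km/h × (1/3.6) = 0.494444 m/s
2.09×10⁴ in² × 0.00064516 = 13.4838 m²
V = v × A × t = 0.494444 m/s × 13.4838 m² × 1 s = 6.66698 m³
6.66698 m³ ÷ (0.000946353 m³/qt) = 7044.92 qt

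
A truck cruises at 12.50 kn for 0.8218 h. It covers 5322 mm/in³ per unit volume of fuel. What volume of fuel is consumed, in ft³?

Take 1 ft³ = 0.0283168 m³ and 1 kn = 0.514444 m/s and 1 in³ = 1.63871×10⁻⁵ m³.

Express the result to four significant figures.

2.069 ft³

12.50 kn → 6.43055 m/s
0.8218 h → 2958.48 s
d = v × t = 6.43055 × 2958.48 = 19024.7 m
5322 mm/in³ → 324768 m/m³
V = d / (distance per unit fuel) = 19024.7 / 324768 = 0.0585794 m³
In ft³: 0.0585794 / 0.0283168 = 2.06872 ft³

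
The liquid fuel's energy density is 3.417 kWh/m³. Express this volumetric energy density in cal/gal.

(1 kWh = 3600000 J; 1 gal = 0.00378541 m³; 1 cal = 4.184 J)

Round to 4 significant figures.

1.113×10⁴ cal/gal

3.417 kWh/m³ × 3600000 J/kWh = 1.23012×10⁷ J/m³
1.23012×10⁷ J/m³ ÷ 4.184 J/cal × 0.00378541 m³/gal = 11129.3 cal/gal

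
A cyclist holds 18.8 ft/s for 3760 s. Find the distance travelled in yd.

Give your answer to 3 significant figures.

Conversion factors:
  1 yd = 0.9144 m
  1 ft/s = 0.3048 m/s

18.8 ft/s × 0.3048 = 5.73024 m/s
d = v × t = 5.73024 m/s × 3760 s = 21545.7 m
21545.7 m ÷ (0.9144 m/yd) = 23562.7 yd

2.36×10⁴ yd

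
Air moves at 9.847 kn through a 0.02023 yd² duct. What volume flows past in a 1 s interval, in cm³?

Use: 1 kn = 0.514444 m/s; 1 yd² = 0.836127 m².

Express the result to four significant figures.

8.569×10⁴ cm³

9.847 kn × 0.514444 → 5.06573 m/s
0.02023 yd² × 0.836127 → 0.0169148 m²
V = v × A × t = 5.06573 m/s × 0.0169148 m² × 1 s = 0.0856858 m³
0.0856858 m³ ÷ (10⁻⁶ m³/cm³) = 85685.8 cm³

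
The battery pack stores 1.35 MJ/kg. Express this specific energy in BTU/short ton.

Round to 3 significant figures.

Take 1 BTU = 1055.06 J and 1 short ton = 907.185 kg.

1.16×10⁶ BTU/short ton

1.35 MJ/kg × 1000000 J/MJ = 1.35×10⁶ J/kg
1.35×10⁶ J/kg ÷ 1055.06 J/BTU × 907.185 kg/short ton = 1.16079×10⁶ BTU/short ton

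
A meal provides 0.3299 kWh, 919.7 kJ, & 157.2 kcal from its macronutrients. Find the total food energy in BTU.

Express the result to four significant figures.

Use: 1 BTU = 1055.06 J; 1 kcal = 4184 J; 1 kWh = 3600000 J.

0.3299 kWh × 3600000 = 1.18764×10⁶ J
919.7 kJ × 1000 = 919700 J
157.2 kcal × 4184 = 657725 J
Sum: 1.18764×10⁶ + 919700 + 657725 = 2.76506×10⁶ J
In BTU: 2.76506×10⁶ / 1055.06 = 2620.76 BTU

2621 BTU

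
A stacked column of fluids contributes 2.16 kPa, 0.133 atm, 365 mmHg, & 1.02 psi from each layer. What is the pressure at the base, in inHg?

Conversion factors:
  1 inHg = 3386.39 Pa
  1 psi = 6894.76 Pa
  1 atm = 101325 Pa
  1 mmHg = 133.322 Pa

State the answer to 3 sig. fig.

2.16 kPa × 1000 → 2160 Pa
0.133 atm × 101325 → 13476.2 Pa
365 mmHg × 133.322 → 48662.5 Pa
1.02 psi × 6894.76 → 7032.66 Pa
Combined: 2160 + 13476.2 + 48662.5 + 7032.66 = 71331.4 Pa
In inHg: 71331.4 / 3386.39 = 21.0641 inHg

21.1 inHg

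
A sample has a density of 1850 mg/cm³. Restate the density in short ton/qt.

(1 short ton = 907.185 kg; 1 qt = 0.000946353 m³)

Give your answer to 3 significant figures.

0.00193 short ton/qt

1850 mg/cm³ × 10⁻⁶ kg/mg ÷ 10⁻⁶ m³/cm³ = 1850 kg/m³
1850 kg/m³ ÷ 907.185 kg/short ton × 0.000946353 m³/qt = 0.00192987 short ton/qt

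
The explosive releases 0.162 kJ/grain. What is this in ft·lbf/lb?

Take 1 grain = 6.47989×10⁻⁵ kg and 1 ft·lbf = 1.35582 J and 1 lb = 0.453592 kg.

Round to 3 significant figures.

8.36×10⁵ ft·lbf/lb

0.162 kJ/grain × 1000 J/kJ ÷ 6.47989×10⁻⁵ kg/grain = 2.50004×10⁶ J/kg
2.50004×10⁶ J/kg ÷ 1.35582 J/ft·lbf × 0.453592 kg/lb = 836393 ft·lbf/lb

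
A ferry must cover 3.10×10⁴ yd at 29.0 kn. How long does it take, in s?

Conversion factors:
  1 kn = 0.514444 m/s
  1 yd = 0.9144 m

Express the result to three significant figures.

3.10×10⁴ yd × 0.9144 → 28346.4 m
29.0 kn × 0.514444 → 14.9189 m/s
t = d / v = 28346.4 m / 14.9189 m/s = 1900.03 s

1900 s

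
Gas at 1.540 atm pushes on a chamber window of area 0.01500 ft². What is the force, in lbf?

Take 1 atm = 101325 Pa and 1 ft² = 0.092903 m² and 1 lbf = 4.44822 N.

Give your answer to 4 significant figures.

1.540 atm × 101325 → 156040 Pa
0.01500 ft² × 0.092903 → 0.00139354 m²
F = P × A = 156040 Pa × 0.00139354 m² = 217.448 N
217.448 N ÷ (4.44822 N/lbf) = 48.8843 lbf

48.88 lbf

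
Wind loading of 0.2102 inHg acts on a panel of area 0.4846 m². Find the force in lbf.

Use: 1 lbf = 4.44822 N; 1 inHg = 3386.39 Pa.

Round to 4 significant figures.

77.55 lbf

0.2102 inHg × 3386.39 → 711.819 Pa
F = P × A = 711.819 Pa × 0.4846 m² = 344.947 N
344.947 N ÷ (4.44822 N/lbf) = 77.5472 lbf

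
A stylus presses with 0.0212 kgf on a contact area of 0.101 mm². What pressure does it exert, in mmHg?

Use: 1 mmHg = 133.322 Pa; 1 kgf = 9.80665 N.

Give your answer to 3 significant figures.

0.0212 kgf × 9.80665 → 0.207901 N
0.101 mm² × 10⁻⁶ → 1.01×10⁻⁷ m²
P = F / A = 0.207901 N / 1.01×10⁻⁷ m² = 2.05843×10⁶ Pa
2.05843×10⁶ Pa ÷ (133.322 Pa/mmHg) = 15439.5 mmHg

1.54×10⁴ mmHg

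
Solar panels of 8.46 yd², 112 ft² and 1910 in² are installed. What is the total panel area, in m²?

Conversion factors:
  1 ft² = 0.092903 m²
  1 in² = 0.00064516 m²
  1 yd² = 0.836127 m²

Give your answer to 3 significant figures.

8.46 yd² × 0.836127 → 7.07363 m²
112 ft² × 0.092903 → 10.4051 m²
1910 in² × 0.00064516 → 1.23226 m²
Total: 7.07363 + 10.4051 + 1.23226 = 18.711 m²

18.7 m²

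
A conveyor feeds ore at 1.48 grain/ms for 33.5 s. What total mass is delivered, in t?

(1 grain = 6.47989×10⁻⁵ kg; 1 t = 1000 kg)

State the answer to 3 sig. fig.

0.00321 t

1.48 grain/ms → 0.0959024 kg/s
m = ṁ × t = 0.0959024 × 33.5 = 3.21273 kg
In t: 3.21273 / 1000 = 0.00321273 t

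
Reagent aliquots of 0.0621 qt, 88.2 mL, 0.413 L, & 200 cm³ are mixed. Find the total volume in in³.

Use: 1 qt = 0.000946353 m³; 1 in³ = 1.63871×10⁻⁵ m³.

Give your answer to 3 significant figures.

0.0621 qt × 0.000946353 → 5.87685×10⁻⁵ m³
88.2 mL × 10⁻⁶ → 8.82×10⁻⁵ m³
0.413 L × 0.001 → 4.13×10⁻⁴ m³
200 cm³ × 10⁻⁶ → 2×10⁻⁴ m³
Combined: 5.87685×10⁻⁵ + 8.82×10⁻⁵ + 4.13×10⁻⁴ + 2×10⁻⁴ = 7.59968×10⁻⁴ m³
In in³: 7.59968×10⁻⁴ / 1.63871×10⁻⁵ = 46.376 in³

46.4 in³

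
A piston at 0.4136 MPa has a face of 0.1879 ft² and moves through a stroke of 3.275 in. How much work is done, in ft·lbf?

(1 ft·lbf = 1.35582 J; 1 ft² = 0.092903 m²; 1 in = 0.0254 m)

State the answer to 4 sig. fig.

443.0 ft·lbf

0.4136 MPa → 413600 Pa
0.1879 ft² → 0.0174565 m²
F = P × A = 413600 × 0.0174565 = 7220.01 N
3.275 in → 0.083185 m
W = F × d = 7220.01 × 0.083185 = 600.597 J
In ft·lbf: 600.597 / 1.35582 = 442.977 ft·lbf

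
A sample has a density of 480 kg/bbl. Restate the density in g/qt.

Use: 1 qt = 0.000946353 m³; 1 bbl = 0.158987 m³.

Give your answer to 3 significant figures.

2860 g/qt

480 kg/bbl ÷ 0.158987 m³/bbl = 3019.11 kg/m³
3019.11 kg/m³ ÷ 0.001 kg/g × 0.000946353 m³/qt = 2857.14 g/qt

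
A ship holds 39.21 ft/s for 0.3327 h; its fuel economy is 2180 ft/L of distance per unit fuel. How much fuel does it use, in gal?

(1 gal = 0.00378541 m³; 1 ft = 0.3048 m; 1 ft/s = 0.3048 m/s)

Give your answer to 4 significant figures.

39.21 ft/s → 11.9512 m/s
0.3327 h → 1197.72 s
d = v × t = 11.9512 × 1197.72 = 14314.2 m
2180 ft/L → 664464 m/m³
V = d / (distance per unit fuel) = 14314.2 / 664464 = 0.0215425 m³
In gal: 0.0215425 / 0.00378541 = 5.69093 gal

5.691 gal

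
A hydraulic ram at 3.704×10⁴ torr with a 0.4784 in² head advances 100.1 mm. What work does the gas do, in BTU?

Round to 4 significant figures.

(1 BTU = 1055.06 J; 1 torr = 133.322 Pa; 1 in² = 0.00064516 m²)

3.704×10⁴ torr → 4.93825×10⁶ Pa
0.4784 in² → 3.08645×10⁻⁴ m²
F = P × A = 4.93825×10⁶ × 3.08645×10⁻⁴ = 1524.17 N
100.1 mm → 0.1001 m
W = F × d = 1524.17 × 0.1001 = 152.569 J
In BTU: 152.569 / 1055.06 = 0.144607 BTU

0.1446 BTU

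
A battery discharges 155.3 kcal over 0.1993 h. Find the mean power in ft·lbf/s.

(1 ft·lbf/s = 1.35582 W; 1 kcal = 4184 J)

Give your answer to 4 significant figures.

668.0 ft·lbf/s

155.3 kcal × 4184 = 649775 J
0.1993 h × 3600 = 717.48 s
P = E / t = 649775 J / 717.48 s = 905.635 W
905.635 W ÷ (1.35582 W/ft·lbf/s) = 667.961 ft·lbf/s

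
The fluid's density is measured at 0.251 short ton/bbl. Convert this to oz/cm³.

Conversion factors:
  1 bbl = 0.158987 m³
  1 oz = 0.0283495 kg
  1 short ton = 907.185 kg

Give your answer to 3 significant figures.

0.251 short ton/bbl × 907.185 kg/short ton ÷ 0.158987 m³/bbl = 1432.21 kg/m³
1432.21 kg/m³ ÷ 0.0283495 kg/oz × 10⁻⁶ m³/cm³ = 0.0505198 oz/cm³

0.0505 oz/cm³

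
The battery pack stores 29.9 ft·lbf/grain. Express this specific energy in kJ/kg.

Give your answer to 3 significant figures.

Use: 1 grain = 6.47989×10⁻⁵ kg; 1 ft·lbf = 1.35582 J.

29.9 ft·lbf/grain × 1.35582 J/ft·lbf ÷ 6.47989×10⁻⁵ kg/grain = 625613 J/kg
625613 J/kg ÷ 1000 J/kJ = 625.613 kJ/kg

626 kJ/kg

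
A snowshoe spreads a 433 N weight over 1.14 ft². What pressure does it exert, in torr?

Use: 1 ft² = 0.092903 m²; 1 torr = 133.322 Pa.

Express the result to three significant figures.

1.14 ft² × 0.092903 → 0.105909 m²
P = F / A = 433 N / 0.105909 m² = 4088.42 Pa
4088.42 Pa ÷ (133.322 Pa/torr) = 30.6658 torr

30.7 torr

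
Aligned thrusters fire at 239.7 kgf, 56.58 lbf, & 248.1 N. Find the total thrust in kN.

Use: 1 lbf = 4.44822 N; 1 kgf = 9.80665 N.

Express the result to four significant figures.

239.7 kgf × 9.80665 = 2350.65 N
56.58 lbf × 4.44822 = 251.68 N
248.1 N (already N)
Combined: 2350.65 + 251.68 + 248.1 = 2850.43 N
In kN: 2850.43 / 1000 = 2.85043 kN

2.850 kN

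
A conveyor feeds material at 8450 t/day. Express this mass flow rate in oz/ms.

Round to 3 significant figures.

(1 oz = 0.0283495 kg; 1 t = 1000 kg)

8450 t/day × 1000 kg/t ÷ 86400 s/day = 97.8009 kg/s
97.8009 kg/s ÷ 0.0283495 kg/oz × 0.001 s/ms = 3.44983 oz/ms

3.45 oz/ms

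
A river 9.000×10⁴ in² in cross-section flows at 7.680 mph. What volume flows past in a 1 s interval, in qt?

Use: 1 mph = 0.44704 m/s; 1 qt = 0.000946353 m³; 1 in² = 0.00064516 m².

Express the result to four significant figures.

7.680 mph × 0.44704 → 3.43327 m/s
9.000×10⁴ in² × 0.00064516 → 58.0644 m²
V = v × A × t = 3.43327 m/s × 58.0644 m² × 1 s = 199.351 m³
199.351 m³ ÷ (0.000946353 m³/qt) = 210652 qt

2.107×10⁵ qt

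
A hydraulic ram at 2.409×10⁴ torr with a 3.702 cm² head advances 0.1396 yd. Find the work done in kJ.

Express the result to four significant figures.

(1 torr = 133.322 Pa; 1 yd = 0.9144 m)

2.409×10⁴ torr → 3.21173×10⁶ Pa
3.702 cm² → 3.702×10⁻⁴ m²
F = P × A = 3.21173×10⁶ × 3.702×10⁻⁴ = 1188.98 N
0.1396 yd → 0.12765 m
W = F × d = 1188.98 × 0.12765 = 151.773 J
In kJ: 151.773 / 1000 = 0.151773 kJ

0.1518 kJ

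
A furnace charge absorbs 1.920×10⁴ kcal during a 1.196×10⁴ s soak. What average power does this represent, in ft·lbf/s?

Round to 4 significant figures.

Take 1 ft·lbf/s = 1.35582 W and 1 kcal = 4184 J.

4954 ft·lbf/s

1.920×10⁴ kcal × 4184 → 8.03328×10⁷ J
P = E / t = 8.03328×10⁷ J / 11960 s = 6716.79 W
6716.79 W ÷ (1.35582 W/ft·lbf/s) = 4954.04 ft·lbf/s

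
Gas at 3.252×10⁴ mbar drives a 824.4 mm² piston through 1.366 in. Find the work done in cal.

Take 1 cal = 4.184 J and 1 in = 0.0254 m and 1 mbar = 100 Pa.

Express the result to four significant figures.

3.252×10⁴ mbar → 3.252×10⁶ Pa
824.4 mm² → 8.244×10⁻⁴ m²
F = P × A = 3.252×10⁶ × 8.244×10⁻⁴ = 2680.95 N
1.366 in → 0.0346964 m
W = F × d = 2680.95 × 0.0346964 = 93.0193 J
In cal: 93.0193 / 4.184 = 22.2321 cal

22.23 cal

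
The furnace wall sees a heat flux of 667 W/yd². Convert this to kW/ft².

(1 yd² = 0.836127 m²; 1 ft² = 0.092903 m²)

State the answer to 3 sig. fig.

667 W/yd² ÷ 0.836127 m²/yd² = 797.726 W/m²
797.726 W/m² ÷ 1000 W/kW × 0.092903 m²/ft² = 0.0741111 kW/ft²

0.0741 kW/ft²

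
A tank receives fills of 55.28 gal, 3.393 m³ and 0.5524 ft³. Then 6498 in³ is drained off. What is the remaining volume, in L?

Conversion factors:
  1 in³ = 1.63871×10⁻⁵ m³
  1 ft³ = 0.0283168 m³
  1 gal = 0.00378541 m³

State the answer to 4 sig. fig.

3511 L

55.28 gal × 0.00378541 → 0.209257 m³
3.393 m³ (already m³)
0.5524 ft³ × 0.0283168 → 0.0156422 m³
6498 in³ × 1.63871×10⁻⁵ → 0.106483 m³
Sum: 0.209257 + 3.393 + 0.0156422 − 0.106483 = 3.51142 m³
In L: 3.51142 / 0.001 = 3511.42 L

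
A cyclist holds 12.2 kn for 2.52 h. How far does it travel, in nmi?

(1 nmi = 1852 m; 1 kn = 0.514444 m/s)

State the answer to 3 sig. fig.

30.7 nmi

12.2 kn × 0.514444 → 6.27622 m/s
2.52 h × 3600 → 9072 s
d = v × t = 6.27622 m/s × 9072 s = 56937.9 m
56937.9 m ÷ (1852 m/nmi) = 30.744 nmi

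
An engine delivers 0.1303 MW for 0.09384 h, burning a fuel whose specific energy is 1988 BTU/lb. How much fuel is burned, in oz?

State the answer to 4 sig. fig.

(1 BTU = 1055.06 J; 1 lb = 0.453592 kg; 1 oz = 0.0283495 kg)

335.8 oz

0.1303 MW → 130300 W
0.09384 h → 337.824 s
E = P × t = 130300 × 337.824 = 4.40185×10⁷ J
1988 BTU/lb → 4.62411×10⁶ J/kg
m = E / e_s = 4.40185×10⁷ / 4.62411×10⁶ = 9.51935 kg
In oz: 9.51935 / 0.0283495 = 335.785 oz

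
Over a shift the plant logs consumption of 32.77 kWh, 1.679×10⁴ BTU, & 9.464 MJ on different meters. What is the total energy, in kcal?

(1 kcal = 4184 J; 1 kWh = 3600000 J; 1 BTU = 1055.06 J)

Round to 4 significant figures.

32.77 kWh × 3600000 → 1.17972×10⁸ J
1.679×10⁴ BTU × 1055.06 → 1.77145×10⁷ J
9.464 MJ × 1000000 → 9.464×10⁶ J
Sum: 1.17972×10⁸ + 1.77145×10⁷ + 9.464×10⁶ = 1.4515×10⁸ J
In kcal: 1.4515×10⁸ / 4184 = 34691.7 kcal

3.469×10⁴ kcal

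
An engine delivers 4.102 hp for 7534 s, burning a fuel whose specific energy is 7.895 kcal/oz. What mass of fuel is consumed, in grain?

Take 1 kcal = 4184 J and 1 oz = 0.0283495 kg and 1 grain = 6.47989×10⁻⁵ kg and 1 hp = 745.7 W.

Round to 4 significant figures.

4.102 hp → 3058.86 W
E = P × t = 3058.86 × 7534 = 2.30455×10⁷ J
7.895 kcal/oz → 1.16519×10⁶ J/kg
m = E / e_s = 2.30455×10⁷ / 1.16519×10⁶ = 19.7783 kg
In grain: 19.7783 / 6.47989×10⁻⁵ = 305226 grain

3.052×10⁵ grain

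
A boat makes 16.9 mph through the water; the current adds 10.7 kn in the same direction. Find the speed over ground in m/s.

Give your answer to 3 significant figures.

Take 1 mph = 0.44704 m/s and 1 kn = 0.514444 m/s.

13.1 m/s

16.9 mph × 0.44704 = 7.55498 m/s
10.7 kn × 0.514444 = 5.50455 m/s
Total: 7.55498 + 5.50455 = 13.0595 m/s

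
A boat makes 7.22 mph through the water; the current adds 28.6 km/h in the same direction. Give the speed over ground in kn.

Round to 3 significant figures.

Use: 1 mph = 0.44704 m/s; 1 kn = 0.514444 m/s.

21.7 kn

7.22 mph × 0.44704 = 3.22763 m/s
28.6 km/h × (1/3.6) = 7.94444 m/s
Combined: 3.22763 + 7.94444 = 11.1721 m/s
In kn: 11.1721 / 0.514444 = 21.7168 kn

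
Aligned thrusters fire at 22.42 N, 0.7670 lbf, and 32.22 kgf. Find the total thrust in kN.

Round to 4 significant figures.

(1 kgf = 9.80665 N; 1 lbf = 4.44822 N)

0.3418 kN

22.42 N (already N)
0.7670 lbf × 4.44822 = 3.41178 N
32.22 kgf × 9.80665 = 315.97 N
Combined: 22.42 + 3.41178 + 315.97 = 341.802 N
In kN: 341.802 / 1000 = 0.341802 kN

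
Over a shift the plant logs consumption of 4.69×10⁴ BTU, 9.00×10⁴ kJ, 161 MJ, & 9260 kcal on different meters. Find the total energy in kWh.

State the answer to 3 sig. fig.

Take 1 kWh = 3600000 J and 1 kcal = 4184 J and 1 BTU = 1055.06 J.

94.2 kWh

4.69×10⁴ BTU × 1055.06 → 4.94823×10⁷ J
9.00×10⁴ kJ × 1000 → 9×10⁷ J
161 MJ × 1000000 → 1.61×10⁸ J
9260 kcal × 4184 → 3.87438×10⁷ J
Combined: 4.94823×10⁷ + 9×10⁷ + 1.61×10⁸ + 3.87438×10⁷ = 3.39226×10⁸ J
In kWh: 3.39226×10⁸ / 3600000 = 94.2294 kWh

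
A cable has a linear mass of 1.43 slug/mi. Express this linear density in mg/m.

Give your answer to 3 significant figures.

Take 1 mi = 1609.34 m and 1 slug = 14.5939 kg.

1.43 slug/mi × 14.5939 kg/slug ÷ 1609.34 m/mi = 0.0129676 kg/m
0.0129676 kg/m ÷ 10⁻⁶ kg/mg = 12967.6 mg/m

1.30×10⁴ mg/m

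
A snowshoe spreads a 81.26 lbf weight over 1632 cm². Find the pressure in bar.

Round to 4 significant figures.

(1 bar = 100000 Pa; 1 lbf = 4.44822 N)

0.02215 bar

81.26 lbf × 4.44822 = 361.462 N
1632 cm² × 0.0001 = 0.1632 m²
P = F / A = 361.462 N / 0.1632 m² = 2214.84 Pa
2214.84 Pa ÷ (100000 Pa/bar) = 0.0221484 bar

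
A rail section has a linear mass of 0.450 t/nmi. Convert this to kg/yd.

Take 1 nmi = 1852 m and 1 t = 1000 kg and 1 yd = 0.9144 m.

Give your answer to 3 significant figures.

0.450 t/nmi × 1000 kg/t ÷ 1852 m/nmi = 0.242981 kg/m
0.242981 kg/m × 0.9144 m/yd = 0.222182 kg/yd

0.222 kg/yd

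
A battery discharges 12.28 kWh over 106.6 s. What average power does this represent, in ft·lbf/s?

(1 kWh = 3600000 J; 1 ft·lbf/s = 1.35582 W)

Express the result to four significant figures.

3.059×10⁵ ft·lbf/s

12.28 kWh × 3600000 → 4.4208×10⁷ J
P = E / t = 4.4208×10⁷ J / 106.6 s = 414709 W
414709 W ÷ (1.35582 W/ft·lbf/s) = 305873 ft·lbf/s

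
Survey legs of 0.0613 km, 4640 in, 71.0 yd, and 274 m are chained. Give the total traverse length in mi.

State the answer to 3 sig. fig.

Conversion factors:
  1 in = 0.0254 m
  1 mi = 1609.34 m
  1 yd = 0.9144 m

0.322 mi

0.0613 km × 1000 = 61.3 m
4640 in × 0.0254 = 117.856 m
71.0 yd × 0.9144 = 64.9224 m
274 m (already m)
Combined: 61.3 + 117.856 + 64.9224 + 274 = 518.078 m
In mi: 518.078 / 1609.34 = 0.32192 mi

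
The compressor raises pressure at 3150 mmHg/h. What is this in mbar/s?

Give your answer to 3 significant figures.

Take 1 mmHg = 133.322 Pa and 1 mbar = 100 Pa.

1.17 mbar/s

3150 mmHg/h × 133.322 Pa/mmHg ÷ 3600 s/h = 116.657 Pa/s
116.657 Pa/s ÷ 100 Pa/mbar = 1.16657 mbar/s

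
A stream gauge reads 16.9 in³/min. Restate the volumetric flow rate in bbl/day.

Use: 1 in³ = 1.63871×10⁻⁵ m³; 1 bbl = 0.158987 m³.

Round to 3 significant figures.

16.9 in³/min × 1.63871×10⁻⁵ m³/in³ ÷ 60 s/min = 4.6157×10⁻⁶ m³/s
4.6157×10⁻⁶ m³/s ÷ 0.158987 m³/bbl × 86400 s/day = 2.50836 bbl/day

2.51 bbl/day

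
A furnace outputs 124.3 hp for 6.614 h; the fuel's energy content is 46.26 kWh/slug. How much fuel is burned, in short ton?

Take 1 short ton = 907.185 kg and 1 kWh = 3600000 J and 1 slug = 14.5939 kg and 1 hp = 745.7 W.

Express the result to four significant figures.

0.2132 short ton

124.3 hp → 92690.5 W
6.614 h → 23810.4 s
E = P × t = 92690.5 × 23810.4 = 2.207×10⁹ J
46.26 kWh/slug → 1.14113×10⁷ J/kg
m = E / e_s = 2.207×10⁹ / 1.14113×10⁷ = 193.405 kg
In short ton: 193.405 / 907.185 = 0.213192 short ton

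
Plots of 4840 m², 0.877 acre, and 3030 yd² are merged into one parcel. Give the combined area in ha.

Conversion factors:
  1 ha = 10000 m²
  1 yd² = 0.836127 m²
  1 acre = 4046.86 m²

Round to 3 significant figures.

4840 m² (already m²)
0.877 acre × 4046.86 = 3549.1 m²
3030 yd² × 0.836127 = 2533.46 m²
Total: 4840 + 3549.1 + 2533.46 = 10922.6 m²
In ha: 10922.6 / 10000 = 1.09226 ha

1.09 ha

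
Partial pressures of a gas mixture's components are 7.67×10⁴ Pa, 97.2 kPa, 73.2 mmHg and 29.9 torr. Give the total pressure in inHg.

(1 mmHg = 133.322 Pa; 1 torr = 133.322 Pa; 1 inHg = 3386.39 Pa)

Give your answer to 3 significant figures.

55.4 inHg

7.67×10⁴ Pa (already Pa)
97.2 kPa × 1000 → 97200 Pa
73.2 mmHg × 133.322 → 9759.17 Pa
29.9 torr × 133.322 → 3986.33 Pa
Combined: 76700 + 97200 + 9759.17 + 3986.33 = 187646 Pa
In inHg: 187646 / 3386.39 = 55.4118 inHg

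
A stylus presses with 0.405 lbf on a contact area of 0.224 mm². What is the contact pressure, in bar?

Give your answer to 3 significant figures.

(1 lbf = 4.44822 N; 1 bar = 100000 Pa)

0.405 lbf × 4.44822 → 1.80153 N
0.224 mm² × 10⁻⁶ → 2.24×10⁻⁷ m²
P = F / A = 1.80153 N / 2.24×10⁻⁷ m² = 8.04254×10⁶ Pa
8.04254×10⁶ Pa ÷ (100000 Pa/bar) = 80.4254 bar

80.4 bar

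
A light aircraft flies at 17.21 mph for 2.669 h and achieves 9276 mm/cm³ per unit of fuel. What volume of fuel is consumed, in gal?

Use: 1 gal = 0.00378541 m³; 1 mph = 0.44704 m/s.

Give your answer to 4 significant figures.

2.105 gal

17.21 mph → 7.69356 m/s
2.669 h → 9608.4 s
d = v × t = 7.69356 × 9608.4 = 73922.8 m
9276 mm/cm³ → 9.276×10⁶ m/m³
V = d / (distance per unit fuel) = 73922.8 / 9.276×10⁶ = 0.00796925 m³
In gal: 0.00796925 / 0.00378541 = 2.10525 gal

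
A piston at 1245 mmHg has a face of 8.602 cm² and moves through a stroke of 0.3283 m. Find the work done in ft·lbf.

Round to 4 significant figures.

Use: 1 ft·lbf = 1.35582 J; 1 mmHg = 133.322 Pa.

1245 mmHg → 165986 Pa
8.602 cm² → 8.602×10⁻⁴ m²
F = P × A = 165986 × 8.602×10⁻⁴ = 142.781 N
W = F × d = 142.781 × 0.3283 = 46.875 J
In ft·lbf: 46.875 / 1.35582 = 34.5732 ft·lbf

34.57 ft·lbf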